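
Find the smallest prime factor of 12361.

12361 is odd.
Digit sum 13, not divisible by 3.
Ends in 1: not divisible by 5.
7: 12361 = 7·1765 + 6
11: 12361 = 11·1123 + 8
13: 12361 = 13·950 + 11
17: 12361 = 17·727 + 2
19: 12361 = 19·650 + 11
23: 12361 = 23·537 + 10
29: 12361 = 29·426 + 7
31: 12361 = 31·398 + 23
37: 12361 = 37·334 + 3
41: 12361 = 41·301 + 20
43: 12361 = 43·287 + 20
47: 12361 = 47·263

47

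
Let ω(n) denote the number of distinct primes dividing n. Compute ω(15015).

15015 = 3 · 5005
5005 = 5 · 1001
1001 = 7 · 143
143 = 11 · 13
15015 = 3 · 5 · 7 · 11 · 13, which has 5 distinct prime factors.

5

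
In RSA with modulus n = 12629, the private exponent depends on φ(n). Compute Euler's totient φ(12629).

Factor: 12629 = 73 · 173.
φ(12629) = (73−1) · (173−1) = 72 · 172 = 12384.

12384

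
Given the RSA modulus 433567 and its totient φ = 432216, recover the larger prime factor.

φ(n) = (p−1)(q−1) = n − (p+q) + 1, so p + q = 433567 − 432216 + 1 = 1352.
p and q are the roots of t² − 1352t + 433567 = 0.
Discriminant: 1352² − 4·433567 = 1827904 − 1734268 = 93636; √93636 = 306.
q = (1352 − 306)/2 = 523, p = (1352 + 306)/2 = 829.
Check: 523 · 829 = 433567.

829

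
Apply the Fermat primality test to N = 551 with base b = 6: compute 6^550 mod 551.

310

6^1 ≡ 6 (mod 551)
6^2 ≡ 6^2 = 36 ≡ 36 (mod 551)
6^4 ≡ 36^2 = 1296 ≡ 194 (mod 551)
6^8 ≡ 194^2 = 37636 ≡ 168 (mod 551)
6^16 ≡ 168^2 = 28224 ≡ 123 (mod 551)
6^32 ≡ 123^2 = 15129 ≡ 252 (mod 551)
6^64 ≡ 252^2 = 63504 ≡ 139 (mod 551)
6^128 ≡ 139^2 = 19321 ≡ 36 (mod 551)
6^256 ≡ 36^2 = 1296 ≡ 194 (mod 551)
6^512 ≡ 194^2 = 37636 ≡ 168 (mod 551)
550 = 512 + 32 + 4 + 2 in binary powers of 2.
So 6^550 ≡ 168 · 252 · 194 · 36 ≡ 310 (mod 551).
Since 310 ≠ 1, base 6 is a Fermat witness: 551 is composite.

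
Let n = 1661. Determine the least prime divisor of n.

11

1661 is odd.
Digit sum 14, not divisible by 3.
Ends in 1: not divisible by 5.
7: 1661 = 7·237 + 2
11: 1661 = 11·151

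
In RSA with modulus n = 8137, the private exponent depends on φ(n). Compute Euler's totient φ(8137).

Factor: 8137 = 79 · 103.
φ(8137) = (79−1) · (103−1) = 78 · 102 = 7956.

7956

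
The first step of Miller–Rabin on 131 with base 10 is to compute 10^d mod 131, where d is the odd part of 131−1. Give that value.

130

131 − 1 = 130 = 2^1 · 65, so d = 65.
10^1 ≡ 10 (mod 131)
10^2 ≡ 10^2 = 100 ≡ 100 (mod 131)
10^4 ≡ 100^2 = 10000 ≡ 44 (mod 131)
10^8 ≡ 44^2 = 1936 ≡ 102 (mod 131)
10^16 ≡ 102^2 = 10404 ≡ 55 (mod 131)
10^32 ≡ 55^2 = 3025 ≡ 12 (mod 131)
10^64 ≡ 12^2 = 144 ≡ 13 (mod 131)
65 = 64 + 1 in binary powers of 2.
So 10^65 ≡ 13 · 10 ≡ 130 (mod 131).
Since 10^d ≡ 130 (mod 131), base 10 does not prove 131 composite.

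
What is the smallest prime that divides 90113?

90113 is odd.
Digit sum 14, not divisible by 3.
Ends in 3: not divisible by 5.
7: 90113 = 7·12873 + 2
11: 90113 = 11·8192 + 1
13: 90113 = 13·6931 + 10
17: 90113 = 17·5300 + 13
19: 90113 = 19·4742 + 15
23: 90113 = 23·3917 + 22
29: 90113 = 29·3107 + 10
31: 90113 = 31·2906 + 27
37: 90113 = 37·2435 + 18
41: 90113 = 41·2197 + 36
43: 90113 = 43·2095 + 28
47: 90113 = 47·1917 + 14
53: 90113 = 53·1700 + 13
59: 90113 = 59·1527 + 20
61: 90113 = 61·1477 + 16
67: 90113 = 67·1344 + 65
71: 90113 = 71·1269 + 14
73: 90113 = 73·1234 + 31
79: 90113 = 79·1140 + 53
83: 90113 = 83·1085 + 58
89: 90113 = 89·1012 + 45
97: 90113 = 97·929

97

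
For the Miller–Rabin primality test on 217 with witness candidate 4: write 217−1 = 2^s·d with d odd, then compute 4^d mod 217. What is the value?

78

217 − 1 = 216 = 2^3 · 27, so d = 27.
4^1 ≡ 4 (mod 217)
4^2 ≡ 4^2 = 16 ≡ 16 (mod 217)
4^4 ≡ 16^2 = 256 ≡ 39 (mod 217)
4^8 ≡ 39^2 = 1521 ≡ 2 (mod 217)
4^16 ≡ 2^2 = 4 ≡ 4 (mod 217)
27 = 16 + 8 + 2 + 1 in binary powers of 2.
So 4^27 ≡ 4 · 2 · 16 · 4 ≡ 78 (mod 217).
Squaring chain: 78 → 8 → 64; never reaches −1, so base 4 is a Miller–Rabin witness that 217 is composite.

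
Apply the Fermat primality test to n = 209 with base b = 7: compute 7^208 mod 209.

64

7^1 ≡ 7 (mod 209)
7^2 ≡ 7^2 = 49 ≡ 49 (mod 209)
7^4 ≡ 49^2 = 2401 ≡ 102 (mod 209)
7^8 ≡ 102^2 = 10404 ≡ 163 (mod 209)
7^16 ≡ 163^2 = 26569 ≡ 26 (mod 209)
7^32 ≡ 26^2 = 676 ≡ 49 (mod 209)
7^64 ≡ 49^2 = 2401 ≡ 102 (mod 209)
7^128 ≡ 102^2 = 10404 ≡ 163 (mod 209)
208 = 128 + 64 + 16 in binary powers of 2.
So 7^208 ≡ 163 · 102 · 26 ≡ 64 (mod 209).
Since 64 ≠ 1, base 7 is a Fermat witness: 209 is composite.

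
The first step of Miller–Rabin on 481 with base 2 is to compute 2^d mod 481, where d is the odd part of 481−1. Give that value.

481 − 1 = 480 = 2^5 · 15, so d = 15.
2^1 ≡ 2 (mod 481)
2^2 ≡ 2^2 = 4 ≡ 4 (mod 481)
2^4 ≡ 4^2 = 16 ≡ 16 (mod 481)
2^8 ≡ 16^2 = 256 ≡ 256 (mod 481)
15 = 8 + 4 + 2 + 1 in binary powers of 2.
So 2^15 ≡ 256 · 16 · 4 · 2 ≡ 60 (mod 481).
Squaring chain: 60 → 233 → 417 → 248 → 417; never reaches −1, so base 2 is a Miller–Rabin witness that 481 is composite.

60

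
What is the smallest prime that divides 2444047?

2444047 is odd.
Digit sum 25, not divisible by 3.
Ends in 7: not divisible by 5.
7: 2444047 = 7·349149 + 4
11: 2444047 = 11·222186 + 1
13: 2444047 = 13·188003 + 8
17: 2444047 = 17·143767 + 8
19: 2444047 = 19·128634 + 1
23: 2444047 = 23·106262 + 21
29: 2444047 = 29·84277 + 14
31: 2444047 = 31·78840 + 7
37: 2444047 = 37·66055 + 12
41: 2444047 = 41·59610 + 37
43: 2444047 = 43·56838 + 13
47: 2444047 = 47·52001

47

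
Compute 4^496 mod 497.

333

4^1 ≡ 4 (mod 497)
4^2 ≡ 4^2 = 16 ≡ 16 (mod 497)
4^4 ≡ 16^2 = 256 ≡ 256 (mod 497)
4^8 ≡ 256^2 = 65536 ≡ 429 (mod 497)
4^16 ≡ 429^2 = 184041 ≡ 151 (mod 497)
4^32 ≡ 151^2 = 22801 ≡ 436 (mod 497)
4^64 ≡ 436^2 = 190096 ≡ 242 (mod 497)
4^128 ≡ 242^2 = 58564 ≡ 415 (mod 497)
4^256 ≡ 415^2 = 172225 ≡ 263 (mod 497)
496 = 256 + 128 + 64 + 32 + 16 in binary powers of 2.
So 4^496 ≡ 263 · 415 · 242 · 436 · 151 ≡ 333 (mod 497).
Since 333 ≠ 1, base 4 is a Fermat witness: 497 is composite.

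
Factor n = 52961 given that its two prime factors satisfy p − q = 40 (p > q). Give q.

211

Since p = q + 40, we have 52961 = q(q + 40), so q² + 40q − 52961 = 0.
Discriminant: 40² + 4·52961 = 1600 + 211844 = 213444; √213444 = 462.
q = (−40 + 462)/2 = 211, and p = q + 40 = 251.
Check: 211 · 251 = 52961.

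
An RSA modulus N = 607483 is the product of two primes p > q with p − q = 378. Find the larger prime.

Since p = q + 378, we have 607483 = q(q + 378), so q² + 378q − 607483 = 0.
Discriminant: 378² + 4·607483 = 142884 + 2429932 = 2572816; √2572816 = 1604.
q = (−378 + 1604)/2 = 613, and p = q + 378 = 991.
Check: 613 · 991 = 607483.

991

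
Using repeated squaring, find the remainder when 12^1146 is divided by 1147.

1025

12^1 ≡ 12 (mod 1147)
12^2 ≡ 12^2 = 144 ≡ 144 (mod 1147)
12^4 ≡ 144^2 = 20736 ≡ 90 (mod 1147)
12^8 ≡ 90^2 = 8100 ≡ 71 (mod 1147)
12^16 ≡ 71^2 = 5041 ≡ 453 (mod 1147)
12^32 ≡ 453^2 = 205209 ≡ 1043 (mod 1147)
12^64 ≡ 1043^2 = 1087849 ≡ 493 (mod 1147)
12^128 ≡ 493^2 = 243049 ≡ 1032 (mod 1147)
12^256 ≡ 1032^2 = 1065024 ≡ 608 (mod 1147)
12^512 ≡ 608^2 = 369664 ≡ 330 (mod 1147)
12^1024 ≡ 330^2 = 108900 ≡ 1082 (mod 1147)
1146 = 1024 + 64 + 32 + 16 + 8 + 2 in binary powers of 2.
So 12^1146 ≡ 1082 · 493 · 1043 · 453 · 71 · 144 ≡ 1025 (mod 1147).
Since 1025 ≠ 1, base 12 is a Fermat witness: 1147 is composite.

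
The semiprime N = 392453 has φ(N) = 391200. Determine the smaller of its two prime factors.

601

φ(n) = (p−1)(q−1) = n − (p+q) + 1, so p + q = 392453 − 391200 + 1 = 1254.
p and q are the roots of t² − 1254t + 392453 = 0.
Discriminant: 1254² − 4·392453 = 1572516 − 1569812 = 2704; √2704 = 52.
q = (1254 − 52)/2 = 601, p = (1254 + 52)/2 = 653.
Check: 601 · 653 = 392453.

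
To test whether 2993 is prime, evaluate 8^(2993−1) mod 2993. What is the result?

8^1 ≡ 8 (mod 2993)
8^2 ≡ 8^2 = 64 ≡ 64 (mod 2993)
8^4 ≡ 64^2 = 4096 ≡ 1103 (mod 2993)
8^8 ≡ 1103^2 = 1216609 ≡ 1451 (mod 2993)
8^16 ≡ 1451^2 = 2105401 ≡ 1322 (mod 2993)
8^32 ≡ 1322^2 = 1747684 ≡ 2765 (mod 2993)
8^64 ≡ 2765^2 = 7645225 ≡ 1103 (mod 2993)
8^128 ≡ 1103^2 = 1216609 ≡ 1451 (mod 2993)
8^256 ≡ 1451^2 = 2105401 ≡ 1322 (mod 2993)
8^512 ≡ 1322^2 = 1747684 ≡ 2765 (mod 2993)
8^1024 ≡ 2765^2 = 7645225 ≡ 1103 (mod 2993)
8^2048 ≡ 1103^2 = 1216609 ≡ 1451 (mod 2993)
2992 = 2048 + 512 + 256 + 128 + 32 + 16 in binary powers of 2.
So 8^2992 ≡ 1451 · 2765 · 1322 · 1451 · 2765 · 1322 ≡ 592 (mod 2993).
Since 592 ≠ 1, base 8 is a Fermat witness: 2993 is composite.

592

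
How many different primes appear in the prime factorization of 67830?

67830 = 2 · 33915
33915 = 3 · 11305
11305 = 5 · 2261
2261 = 7 · 323
323 = 17 · 19
67830 = 2 · 3 · 5 · 7 · 17 · 19, which has 6 distinct prime factors.

6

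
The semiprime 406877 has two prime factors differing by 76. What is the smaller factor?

601

Since p = q + 76, we have 406877 = q(q + 76), so q² + 76q − 406877 = 0.
Discriminant: 76² + 4·406877 = 5776 + 1627508 = 1633284; √1633284 = 1278.
q = (−76 + 1278)/2 = 601, and p = q + 76 = 677.
Check: 601 · 677 = 406877.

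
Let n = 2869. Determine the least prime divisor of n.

19

2869 is odd.
Digit sum 25, not divisible by 3.
Ends in 9: not divisible by 5.
7: 2869 = 7·409 + 6
11: 2869 = 11·260 + 9
13: 2869 = 13·220 + 9
17: 2869 = 17·168 + 13
19: 2869 = 19·151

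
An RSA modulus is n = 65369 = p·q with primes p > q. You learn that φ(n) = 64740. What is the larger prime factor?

499

φ(n) = (p−1)(q−1) = n − (p+q) + 1, so p + q = 65369 − 64740 + 1 = 630.
p and q are the roots of t² − 630t + 65369 = 0.
Discriminant: 630² − 4·65369 = 396900 − 261476 = 135424; √135424 = 368.
q = (630 − 368)/2 = 131, p = (630 + 368)/2 = 499.
Check: 131 · 499 = 65369.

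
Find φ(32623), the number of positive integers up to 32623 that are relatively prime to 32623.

28800

Factor: 32623 = 17 · 19 · 101.
φ(32623) = (17−1) · (19−1) · (101−1) = 16 · 18 · 100 = 28800.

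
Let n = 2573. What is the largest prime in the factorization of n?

2573 = 31 · 83
83 is prime.
So 2573 = 31 · 83; the largest prime factor is 83.

83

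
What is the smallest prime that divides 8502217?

8502217 is odd.
Digit sum 25, not divisible by 3.
Ends in 7: not divisible by 5.
7: 8502217 = 7·1214602 + 3
11: 8502217 = 11·772928 + 9
13: 8502217 = 13·654016 + 9
17: 8502217 = 17·500130 + 7
19: 8502217 = 19·447485 + 2
23: 8502217 = 23·369661 + 14
29: 8502217 = 29·293179 + 26
31: 8502217 = 31·274265 + 2
37: 8502217 = 37·229789 + 24
41: 8502217 = 41·207371 + 6
43: 8502217 = 43·197725 + 42
47: 8502217 = 47·180898 + 11
53: 8502217 = 53·160419 + 10
59: 8502217 = 59·144105 + 22
61: 8502217 = 61·139380 + 37
67: 8502217 = 67·126898 + 51
71: 8502217 = 71·119749 + 38
73: 8502217 = 73·116468 + 53
79: 8502217 = 79·107623

79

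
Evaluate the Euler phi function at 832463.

Factor: 832463 = 37 · 149 · 151.
φ(832463) = (37−1) · (149−1) · (151−1) = 36 · 148 · 150 = 799200.

799200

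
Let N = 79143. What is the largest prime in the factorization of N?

37

79143 = 3 · 26381
26381 = 23 · 1147
1147 = 31 · 37
37 is prime.
So 79143 = 3 · 23 · 31 · 37; the largest prime factor is 37.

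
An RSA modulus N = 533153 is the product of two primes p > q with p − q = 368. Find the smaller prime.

569

Since p = q + 368, we have 533153 = q(q + 368), so q² + 368q − 533153 = 0.
Discriminant: 368² + 4·533153 = 135424 + 2132612 = 2268036; √2268036 = 1506.
q = (−368 + 1506)/2 = 569, and p = q + 368 = 937.
Check: 569 · 937 = 533153.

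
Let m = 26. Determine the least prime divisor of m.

2

26 is even: 2 divides it.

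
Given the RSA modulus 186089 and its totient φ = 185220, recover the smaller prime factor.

379

φ(n) = (p−1)(q−1) = n − (p+q) + 1, so p + q = 186089 − 185220 + 1 = 870.
p and q are the roots of t² − 870t + 186089 = 0.
Discriminant: 870² − 4·186089 = 756900 − 744356 = 12544; √12544 = 112.
q = (870 − 112)/2 = 379, p = (870 + 112)/2 = 491.
Check: 379 · 491 = 186089.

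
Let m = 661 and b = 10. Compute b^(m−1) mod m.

1

10^1 ≡ 10 (mod 661)
10^2 ≡ 10^2 = 100 ≡ 100 (mod 661)
10^4 ≡ 100^2 = 10000 ≡ 85 (mod 661)
10^8 ≡ 85^2 = 7225 ≡ 615 (mod 661)
10^16 ≡ 615^2 = 378225 ≡ 133 (mod 661)
10^32 ≡ 133^2 = 17689 ≡ 503 (mod 661)
10^64 ≡ 503^2 = 253009 ≡ 507 (mod 661)
10^128 ≡ 507^2 = 257049 ≡ 581 (mod 661)
10^256 ≡ 581^2 = 337561 ≡ 451 (mod 661)
10^512 ≡ 451^2 = 203401 ≡ 474 (mod 661)
660 = 512 + 128 + 16 + 4 in binary powers of 2.
So 10^660 ≡ 474 · 581 · 133 · 85 ≡ 1 (mod 661).
Since the result is 1, base 10 gives no evidence that 661 is composite.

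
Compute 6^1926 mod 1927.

6^1 ≡ 6 (mod 1927)
6^2 ≡ 6^2 = 36 ≡ 36 (mod 1927)
6^4 ≡ 36^2 = 1296 ≡ 1296 (mod 1927)
6^8 ≡ 1296^2 = 1679616 ≡ 1199 (mod 1927)
6^16 ≡ 1199^2 = 1437601 ≡ 59 (mod 1927)
6^32 ≡ 59^2 = 3481 ≡ 1554 (mod 1927)
6^64 ≡ 1554^2 = 2414916 ≡ 385 (mod 1927)
6^128 ≡ 385^2 = 148225 ≡ 1773 (mod 1927)
6^256 ≡ 1773^2 = 3143529 ≡ 592 (mod 1927)
6^512 ≡ 592^2 = 350464 ≡ 1677 (mod 1927)
6^1024 ≡ 1677^2 = 2812329 ≡ 836 (mod 1927)
1926 = 1024 + 512 + 256 + 128 + 4 + 2 in binary powers of 2.
So 6^1926 ≡ 836 · 1677 · 592 · 1773 · 1296 · 36 ≡ 777 (mod 1927).
Since 777 ≠ 1, base 6 is a Fermat witness: 1927 is composite.

777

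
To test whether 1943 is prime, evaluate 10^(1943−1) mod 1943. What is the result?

10^1 ≡ 10 (mod 1943)
10^2 ≡ 10^2 = 100 ≡ 100 (mod 1943)
10^4 ≡ 100^2 = 10000 ≡ 285 (mod 1943)
10^8 ≡ 285^2 = 81225 ≡ 1562 (mod 1943)
10^16 ≡ 1562^2 = 2439844 ≡ 1379 (mod 1943)
10^32 ≡ 1379^2 = 1901641 ≡ 1387 (mod 1943)
10^64 ≡ 1387^2 = 1923769 ≡ 199 (mod 1943)
10^128 ≡ 199^2 = 39601 ≡ 741 (mod 1943)
10^256 ≡ 741^2 = 549081 ≡ 1155 (mod 1943)
10^512 ≡ 1155^2 = 1334025 ≡ 1127 (mod 1943)
10^1024 ≡ 1127^2 = 1270129 ≡ 1350 (mod 1943)
1942 = 1024 + 512 + 256 + 128 + 16 + 4 + 2 in binary powers of 2.
So 10^1942 ≡ 1350 · 1127 · 1155 · 741 · 1379 · 285 · 100 ≡ 992 (mod 1943).
Since 992 ≠ 1, base 10 is a Fermat witness: 1943 is composite.

992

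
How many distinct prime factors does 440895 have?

6

440895 = 3 · 146965
146965 = 5 · 29393
29393 = 7 · 4199
4199 = 13 · 323
323 = 17 · 19
440895 = 3 · 5 · 7 · 13 · 17 · 19, which has 6 distinct prime factors.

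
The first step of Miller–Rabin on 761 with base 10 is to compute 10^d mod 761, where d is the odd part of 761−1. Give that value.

761 − 1 = 760 = 2^3 · 95, so d = 95.
10^1 ≡ 10 (mod 761)
10^2 ≡ 10^2 = 100 ≡ 100 (mod 761)
10^4 ≡ 100^2 = 10000 ≡ 107 (mod 761)
10^8 ≡ 107^2 = 11449 ≡ 34 (mod 761)
10^16 ≡ 34^2 = 1156 ≡ 395 (mod 761)
10^32 ≡ 395^2 = 156025 ≡ 20 (mod 761)
10^64 ≡ 20^2 = 400 ≡ 400 (mod 761)
95 = 64 + 16 + 8 + 4 + 2 + 1 in binary powers of 2.
So 10^95 ≡ 400 · 395 · 34 · 107 · 100 · 10 ≡ 39 (mod 761).
Squaring chain: 39 → 760 → 1; reaches −1, so base 10 does not prove 761 composite.

39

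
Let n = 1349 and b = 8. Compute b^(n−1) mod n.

1018

8^1 ≡ 8 (mod 1349)
8^2 ≡ 8^2 = 64 ≡ 64 (mod 1349)
8^4 ≡ 64^2 = 4096 ≡ 49 (mod 1349)
8^8 ≡ 49^2 = 2401 ≡ 1052 (mod 1349)
8^16 ≡ 1052^2 = 1106704 ≡ 524 (mod 1349)
8^32 ≡ 524^2 = 274576 ≡ 729 (mod 1349)
8^64 ≡ 729^2 = 531441 ≡ 1284 (mod 1349)
8^128 ≡ 1284^2 = 1648656 ≡ 178 (mod 1349)
8^256 ≡ 178^2 = 31684 ≡ 657 (mod 1349)
8^512 ≡ 657^2 = 431649 ≡ 1318 (mod 1349)
8^1024 ≡ 1318^2 = 1737124 ≡ 961 (mod 1349)
1348 = 1024 + 256 + 64 + 4 in binary powers of 2.
So 8^1348 ≡ 961 · 657 · 1284 · 49 ≡ 1018 (mod 1349).
Since 1018 ≠ 1, base 8 is a Fermat witness: 1349 is composite.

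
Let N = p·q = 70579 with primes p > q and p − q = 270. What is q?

Since p = q + 270, we have 70579 = q(q + 270), so q² + 270q − 70579 = 0.
Discriminant: 270² + 4·70579 = 72900 + 282316 = 355216; √355216 = 596.
q = (−270 + 596)/2 = 163, and p = q + 270 = 433.
Check: 163 · 433 = 70579.

163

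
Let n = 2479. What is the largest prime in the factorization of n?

67

2479 = 37 · 67
67 is prime.
So 2479 = 37 · 67; the largest prime factor is 67.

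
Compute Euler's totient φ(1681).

1640

Factor: 1681 = 41^2.
φ(1681) = 41^1·(41−1) = 1640.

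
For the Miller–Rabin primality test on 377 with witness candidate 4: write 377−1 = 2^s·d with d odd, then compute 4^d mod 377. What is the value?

270

377 − 1 = 376 = 2^3 · 47, so d = 47.
4^1 ≡ 4 (mod 377)
4^2 ≡ 4^2 = 16 ≡ 16 (mod 377)
4^4 ≡ 16^2 = 256 ≡ 256 (mod 377)
4^8 ≡ 256^2 = 65536 ≡ 315 (mod 377)
4^16 ≡ 315^2 = 99225 ≡ 74 (mod 377)
4^32 ≡ 74^2 = 5476 ≡ 198 (mod 377)
47 = 32 + 8 + 4 + 2 + 1 in binary powers of 2.
So 4^47 ≡ 198 · 315 · 256 · 16 · 4 ≡ 270 (mod 377).
Squaring chain: 270 → 139 → 94; never reaches −1, so base 4 is a Miller–Rabin witness that 377 is composite.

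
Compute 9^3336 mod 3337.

9^1 ≡ 9 (mod 3337)
9^2 ≡ 9^2 = 81 ≡ 81 (mod 3337)
9^4 ≡ 81^2 = 6561 ≡ 3224 (mod 3337)
9^8 ≡ 3224^2 = 10394176 ≡ 2758 (mod 3337)
9^16 ≡ 2758^2 = 7606564 ≡ 1541 (mod 3337)
9^32 ≡ 1541^2 = 2374681 ≡ 2074 (mod 3337)
9^64 ≡ 2074^2 = 4301476 ≡ 83 (mod 3337)
9^128 ≡ 83^2 = 6889 ≡ 215 (mod 3337)
9^256 ≡ 215^2 = 46225 ≡ 2844 (mod 3337)
9^512 ≡ 2844^2 = 8088336 ≡ 2785 (mod 3337)
9^1024 ≡ 2785^2 = 7756225 ≡ 1037 (mod 3337)
9^2048 ≡ 1037^2 = 1075369 ≡ 855 (mod 3337)
3336 = 2048 + 1024 + 256 + 8 in binary powers of 2.
So 9^3336 ≡ 855 · 1037 · 2844 · 2758 ≡ 714 (mod 3337).
Since 714 ≠ 1, base 9 is a Fermat witness: 3337 is composite.

714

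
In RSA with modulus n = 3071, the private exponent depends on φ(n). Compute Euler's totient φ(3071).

Factor: 3071 = 37 · 83.
φ(3071) = (37−1) · (83−1) = 36 · 82 = 2952.

2952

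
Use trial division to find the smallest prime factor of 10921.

10921 is odd.
Digit sum 13, not divisible by 3.
Ends in 1: not divisible by 5.
7: 10921 = 7·1560 + 1
11: 10921 = 11·992 + 9
13: 10921 = 13·840 + 1
17: 10921 = 17·642 + 7
19: 10921 = 19·574 + 15
23: 10921 = 23·474 + 19
29: 10921 = 29·376 + 17
31: 10921 = 31·352 + 9
37: 10921 = 37·295 + 6
41: 10921 = 41·266 + 15
43: 10921 = 43·253 + 42
47: 10921 = 47·232 + 17
53: 10921 = 53·206 + 3
59: 10921 = 59·185 + 6
61: 10921 = 61·179 + 2
67: 10921 = 67·163

67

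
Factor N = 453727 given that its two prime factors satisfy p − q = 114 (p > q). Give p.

733

Since p = q + 114, we have 453727 = q(q + 114), so q² + 114q − 453727 = 0.
Discriminant: 114² + 4·453727 = 12996 + 1814908 = 1827904; √1827904 = 1352.
q = (−114 + 1352)/2 = 619, and p = q + 114 = 733.
Check: 619 · 733 = 453727.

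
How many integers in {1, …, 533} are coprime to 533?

Factor: 533 = 13 · 41.
φ(533) = (13−1) · (41−1) = 12 · 40 = 480.

480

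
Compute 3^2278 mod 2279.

3^1 ≡ 3 (mod 2279)
3^2 ≡ 3^2 = 9 ≡ 9 (mod 2279)
3^4 ≡ 9^2 = 81 ≡ 81 (mod 2279)
3^8 ≡ 81^2 = 6561 ≡ 2003 (mod 2279)
3^16 ≡ 2003^2 = 4012009 ≡ 969 (mod 2279)
3^32 ≡ 969^2 = 938961 ≡ 13 (mod 2279)
3^64 ≡ 13^2 = 169 ≡ 169 (mod 2279)
3^128 ≡ 169^2 = 28561 ≡ 1213 (mod 2279)
3^256 ≡ 1213^2 = 1471369 ≡ 1414 (mod 2279)
3^512 ≡ 1414^2 = 1999396 ≡ 713 (mod 2279)
3^1024 ≡ 713^2 = 508369 ≡ 152 (mod 2279)
3^2048 ≡ 152^2 = 23104 ≡ 314 (mod 2279)
2278 = 2048 + 128 + 64 + 32 + 4 + 2 in binary powers of 2.
So 3^2278 ≡ 314 · 1213 · 169 · 13 · 81 · 9 ≡ 1257 (mod 2279).
Since 1257 ≠ 1, base 3 is a Fermat witness: 2279 is composite.

1257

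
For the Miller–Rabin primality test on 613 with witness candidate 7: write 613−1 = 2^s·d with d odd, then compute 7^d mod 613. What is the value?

613 − 1 = 612 = 2^2 · 153, so d = 153.
7^1 ≡ 7 (mod 613)
7^2 ≡ 7^2 = 49 ≡ 49 (mod 613)
7^4 ≡ 49^2 = 2401 ≡ 562 (mod 613)
7^8 ≡ 562^2 = 315844 ≡ 149 (mod 613)
7^16 ≡ 149^2 = 22201 ≡ 133 (mod 613)
7^32 ≡ 133^2 = 17689 ≡ 525 (mod 613)
7^64 ≡ 525^2 = 275625 ≡ 388 (mod 613)
7^128 ≡ 388^2 = 150544 ≡ 359 (mod 613)
153 = 128 + 16 + 8 + 1 in binary powers of 2.
So 7^153 ≡ 359 · 133 · 149 · 7 ≡ 1 (mod 613).
Since 7^d ≡ 1 (mod 613), base 7 does not prove 613 composite.

1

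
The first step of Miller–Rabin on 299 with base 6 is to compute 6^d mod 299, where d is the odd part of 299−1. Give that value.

288

299 − 1 = 298 = 2^1 · 149, so d = 149.
6^1 ≡ 6 (mod 299)
6^2 ≡ 6^2 = 36 ≡ 36 (mod 299)
6^4 ≡ 36^2 = 1296 ≡ 100 (mod 299)
6^8 ≡ 100^2 = 10000 ≡ 133 (mod 299)
6^16 ≡ 133^2 = 17689 ≡ 48 (mod 299)
6^32 ≡ 48^2 = 2304 ≡ 211 (mod 299)
6^64 ≡ 211^2 = 44521 ≡ 269 (mod 299)
6^128 ≡ 269^2 = 72361 ≡ 3 (mod 299)
149 = 128 + 16 + 4 + 1 in binary powers of 2.
So 6^149 ≡ 3 · 48 · 100 · 6 ≡ 288 (mod 299).
Squaring chain: 288; never reaches −1, so base 6 is a Miller–Rabin witness that 299 is composite.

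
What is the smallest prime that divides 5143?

5143 is odd.
Digit sum 13, not divisible by 3.
Ends in 3: not divisible by 5.
7: 5143 = 7·734 + 5
11: 5143 = 11·467 + 6
13: 5143 = 13·395 + 8
17: 5143 = 17·302 + 9
19: 5143 = 19·270 + 13
23: 5143 = 23·223 + 14
29: 5143 = 29·177 + 10
31: 5143 = 31·165 + 28
37: 5143 = 37·139

37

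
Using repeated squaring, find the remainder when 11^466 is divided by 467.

11^1 ≡ 11 (mod 467)
11^2 ≡ 11^2 = 121 ≡ 121 (mod 467)
11^4 ≡ 121^2 = 14641 ≡ 164 (mod 467)
11^8 ≡ 164^2 = 26896 ≡ 277 (mod 467)
11^16 ≡ 277^2 = 76729 ≡ 141 (mod 467)
11^32 ≡ 141^2 = 19881 ≡ 267 (mod 467)
11^64 ≡ 267^2 = 71289 ≡ 305 (mod 467)
11^128 ≡ 305^2 = 93025 ≡ 92 (mod 467)
11^256 ≡ 92^2 = 8464 ≡ 58 (mod 467)
466 = 256 + 128 + 64 + 16 + 2 in binary powers of 2.
So 11^466 ≡ 58 · 92 · 305 · 141 · 121 ≡ 1 (mod 467).
Since the result is 1, base 11 gives no evidence that 467 is composite.

1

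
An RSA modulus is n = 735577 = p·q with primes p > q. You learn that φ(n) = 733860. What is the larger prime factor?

907

φ(n) = (p−1)(q−1) = n − (p+q) + 1, so p + q = 735577 − 733860 + 1 = 1718.
p and q are the roots of t² − 1718t + 735577 = 0.
Discriminant: 1718² − 4·735577 = 2951524 − 2942308 = 9216; √9216 = 96.
q = (1718 − 96)/2 = 811, p = (1718 + 96)/2 = 907.
Check: 811 · 907 = 735577.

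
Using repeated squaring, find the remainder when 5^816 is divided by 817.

140

5^1 ≡ 5 (mod 817)
5^2 ≡ 5^2 = 25 ≡ 25 (mod 817)
5^4 ≡ 25^2 = 625 ≡ 625 (mod 817)
5^8 ≡ 625^2 = 390625 ≡ 99 (mod 817)
5^16 ≡ 99^2 = 9801 ≡ 814 (mod 817)
5^32 ≡ 814^2 = 662596 ≡ 9 (mod 817)
5^64 ≡ 9^2 = 81 ≡ 81 (mod 817)
5^128 ≡ 81^2 = 6561 ≡ 25 (mod 817)
5^256 ≡ 25^2 = 625 ≡ 625 (mod 817)
5^512 ≡ 625^2 = 390625 ≡ 99 (mod 817)
816 = 512 + 256 + 32 + 16 in binary powers of 2.
So 5^816 ≡ 99 · 625 · 9 · 814 ≡ 140 (mod 817).
Since 140 ≠ 1, base 5 is a Fermat witness: 817 is composite.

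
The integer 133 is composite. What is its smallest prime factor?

7

133 is odd.
Digit sum 7, not divisible by 3.
Ends in 3: not divisible by 5.
7: 133 = 7·19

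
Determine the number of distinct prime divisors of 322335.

5

322335 = 3^2 · 35815
35815 = 5 · 7163
7163 = 13 · 551
551 = 19 · 29
322335 = 3^2 · 5 · 13 · 19 · 29, which has 5 distinct prime factors.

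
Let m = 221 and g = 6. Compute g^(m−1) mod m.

217

6^1 ≡ 6 (mod 221)
6^2 ≡ 6^2 = 36 ≡ 36 (mod 221)
6^4 ≡ 36^2 = 1296 ≡ 191 (mod 221)
6^8 ≡ 191^2 = 36481 ≡ 16 (mod 221)
6^16 ≡ 16^2 = 256 ≡ 35 (mod 221)
6^32 ≡ 35^2 = 1225 ≡ 120 (mod 221)
6^64 ≡ 120^2 = 14400 ≡ 35 (mod 221)
6^128 ≡ 35^2 = 1225 ≡ 120 (mod 221)
220 = 128 + 64 + 16 + 8 + 4 in binary powers of 2.
So 6^220 ≡ 120 · 35 · 35 · 16 · 191 ≡ 217 (mod 221).
Since 217 ≠ 1, base 6 is a Fermat witness: 221 is composite.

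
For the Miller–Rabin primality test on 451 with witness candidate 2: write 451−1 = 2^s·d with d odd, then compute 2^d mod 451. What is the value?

451 − 1 = 450 = 2^1 · 225, so d = 225.
2^1 ≡ 2 (mod 451)
2^2 ≡ 2^2 = 4 ≡ 4 (mod 451)
2^4 ≡ 4^2 = 16 ≡ 16 (mod 451)
2^8 ≡ 16^2 = 256 ≡ 256 (mod 451)
2^16 ≡ 256^2 = 65536 ≡ 141 (mod 451)
2^32 ≡ 141^2 = 19881 ≡ 37 (mod 451)
2^64 ≡ 37^2 = 1369 ≡ 16 (mod 451)
2^128 ≡ 16^2 = 256 ≡ 256 (mod 451)
225 = 128 + 64 + 32 + 1 in binary powers of 2.
So 2^225 ≡ 256 · 16 · 37 · 2 ≡ 32 (mod 451).
Squaring chain: 32; never reaches −1, so base 2 is a Miller–Rabin witness that 451 is composite.

32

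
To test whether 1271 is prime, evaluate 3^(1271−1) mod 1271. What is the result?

893

3^1 ≡ 3 (mod 1271)
3^2 ≡ 3^2 = 9 ≡ 9 (mod 1271)
3^4 ≡ 9^2 = 81 ≡ 81 (mod 1271)
3^8 ≡ 81^2 = 6561 ≡ 206 (mod 1271)
3^16 ≡ 206^2 = 42436 ≡ 493 (mod 1271)
3^32 ≡ 493^2 = 243049 ≡ 288 (mod 1271)
3^64 ≡ 288^2 = 82944 ≡ 329 (mod 1271)
3^128 ≡ 329^2 = 108241 ≡ 206 (mod 1271)
3^256 ≡ 206^2 = 42436 ≡ 493 (mod 1271)
3^512 ≡ 493^2 = 243049 ≡ 288 (mod 1271)
3^1024 ≡ 288^2 = 82944 ≡ 329 (mod 1271)
1270 = 1024 + 128 + 64 + 32 + 16 + 4 + 2 in binary powers of 2.
So 3^1270 ≡ 329 · 206 · 329 · 288 · 493 · 81 · 9 ≡ 893 (mod 1271).
Since 893 ≠ 1, base 3 is a Fermat witness: 1271 is composite.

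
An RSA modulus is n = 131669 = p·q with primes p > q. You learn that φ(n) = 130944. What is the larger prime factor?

373

φ(n) = (p−1)(q−1) = n − (p+q) + 1, so p + q = 131669 − 130944 + 1 = 726.
p and q are the roots of t² − 726t + 131669 = 0.
Discriminant: 726² − 4·131669 = 527076 − 526676 = 400; √400 = 20.
q = (726 − 20)/2 = 353, p = (726 + 20)/2 = 373.
Check: 353 · 373 = 131669.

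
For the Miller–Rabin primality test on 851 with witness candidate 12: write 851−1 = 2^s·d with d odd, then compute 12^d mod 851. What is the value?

851 − 1 = 850 = 2^1 · 425, so d = 425.
12^1 ≡ 12 (mod 851)
12^2 ≡ 12^2 = 144 ≡ 144 (mod 851)
12^4 ≡ 144^2 = 20736 ≡ 312 (mod 851)
12^8 ≡ 312^2 = 97344 ≡ 330 (mod 851)
12^16 ≡ 330^2 = 108900 ≡ 823 (mod 851)
12^32 ≡ 823^2 = 677329 ≡ 784 (mod 851)
12^64 ≡ 784^2 = 614656 ≡ 234 (mod 851)
12^128 ≡ 234^2 = 54756 ≡ 292 (mod 851)
12^256 ≡ 292^2 = 85264 ≡ 164 (mod 851)
425 = 256 + 128 + 32 + 8 + 1 in binary powers of 2.
So 12^425 ≡ 164 · 292 · 784 · 330 · 12 ≡ 292 (mod 851).
Squaring chain: 292; never reaches −1, so base 12 is a Miller–Rabin witness that 851 is composite.

292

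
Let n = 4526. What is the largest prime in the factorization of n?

4526 = 2 · 2263
2263 = 31 · 73
73 is prime.
So 4526 = 2 · 31 · 73; the largest prime factor is 73.

73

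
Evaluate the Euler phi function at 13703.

13440

Factor: 13703 = 71 · 193.
φ(13703) = (71−1) · (193−1) = 70 · 192 = 13440.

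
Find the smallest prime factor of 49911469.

49911469 is odd.
Digit sum 43, not divisible by 3.
Ends in 9: not divisible by 5.
7: 49911469 = 7·7130209 + 6
11: 49911469 = 11·4537406 + 3
13: 49911469 = 13·3839343 + 10
17: 49911469 = 17·2935968 + 13
19: 49911469 = 19·2626919 + 8
23: 49911469 = 23·2170063 + 20
29: 49911469 = 29·1721085 + 4
31: 49911469 = 31·1610047 + 12
37: 49911469 = 37·1348958 + 23
41: 49911469 = 41·1217352 + 37
43: 49911469 = 43·1160731 + 36
47: 49911469 = 47·1061946 + 7
53: 49911469 = 53·941725 + 44
59: 49911469 = 59·845957 + 6
61: 49911469 = 61·818220 + 49
67: 49911469 = 67·744947 + 20
71: 49911469 = 71·702978 + 31
73: 49911469 = 73·683718 + 55
79: 49911469 = 79·631790 + 59
83: 49911469 = 83·601343

83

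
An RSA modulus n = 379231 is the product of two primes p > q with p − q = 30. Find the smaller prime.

601

Since p = q + 30, we have 379231 = q(q + 30), so q² + 30q − 379231 = 0.
Discriminant: 30² + 4·379231 = 900 + 1516924 = 1517824; √1517824 = 1232.
q = (−30 + 1232)/2 = 601, and p = q + 30 = 631.
Check: 601 · 631 = 379231.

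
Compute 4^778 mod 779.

4^1 ≡ 4 (mod 779)
4^2 ≡ 4^2 = 16 ≡ 16 (mod 779)
4^4 ≡ 16^2 = 256 ≡ 256 (mod 779)
4^8 ≡ 256^2 = 65536 ≡ 100 (mod 779)
4^16 ≡ 100^2 = 10000 ≡ 652 (mod 779)
4^32 ≡ 652^2 = 425104 ≡ 549 (mod 779)
4^64 ≡ 549^2 = 301401 ≡ 707 (mod 779)
4^128 ≡ 707^2 = 499849 ≡ 510 (mod 779)
4^256 ≡ 510^2 = 260100 ≡ 693 (mod 779)
4^512 ≡ 693^2 = 480249 ≡ 385 (mod 779)
778 = 512 + 256 + 8 + 2 in binary powers of 2.
So 4^778 ≡ 385 · 693 · 100 · 16 ≡ 674 (mod 779).
Since 674 ≠ 1, base 4 is a Fermat witness: 779 is composite.

674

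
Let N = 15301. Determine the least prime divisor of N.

15301 is odd.
Digit sum 10, not divisible by 3.
Ends in 1: not divisible by 5.
7: 15301 = 7·2185 + 6
11: 15301 = 11·1391

11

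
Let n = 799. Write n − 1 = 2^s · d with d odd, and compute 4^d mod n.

676

799 − 1 = 798 = 2^1 · 399, so d = 399.
4^1 ≡ 4 (mod 799)
4^2 ≡ 4^2 = 16 ≡ 16 (mod 799)
4^4 ≡ 16^2 = 256 ≡ 256 (mod 799)
4^8 ≡ 256^2 = 65536 ≡ 18 (mod 799)
4^16 ≡ 18^2 = 324 ≡ 324 (mod 799)
4^32 ≡ 324^2 = 104976 ≡ 307 (mod 799)
4^64 ≡ 307^2 = 94249 ≡ 766 (mod 799)
4^128 ≡ 766^2 = 586756 ≡ 290 (mod 799)
4^256 ≡ 290^2 = 84100 ≡ 205 (mod 799)
399 = 256 + 128 + 8 + 4 + 2 + 1 in binary powers of 2.
So 4^399 ≡ 205 · 290 · 18 · 256 · 16 · 4 ≡ 676 (mod 799).
Squaring chain: 676; never reaches −1, so base 4 is a Miller–Rabin witness that 799 is composite.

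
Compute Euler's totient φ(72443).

Factor: 72443 = 7 · 79 · 131.
φ(72443) = (7−1) · (79−1) · (131−1) = 6 · 78 · 130 = 60840.

60840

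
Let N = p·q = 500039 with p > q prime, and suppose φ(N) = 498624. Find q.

φ(n) = (p−1)(q−1) = n − (p+q) + 1, so p + q = 500039 − 498624 + 1 = 1416.
p and q are the roots of t² − 1416t + 500039 = 0.
Discriminant: 1416² − 4·500039 = 2005056 − 2000156 = 4900; √4900 = 70.
q = (1416 − 70)/2 = 673, p = (1416 + 70)/2 = 743.
Check: 673 · 743 = 500039.

673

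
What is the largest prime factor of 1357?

1357 = 23 · 59
59 is prime.
So 1357 = 23 · 59; the largest prime factor is 59.

59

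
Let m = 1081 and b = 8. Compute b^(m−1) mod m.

570

8^1 ≡ 8 (mod 1081)
8^2 ≡ 8^2 = 64 ≡ 64 (mod 1081)
8^4 ≡ 64^2 = 4096 ≡ 853 (mod 1081)
8^8 ≡ 853^2 = 727609 ≡ 96 (mod 1081)
8^16 ≡ 96^2 = 9216 ≡ 568 (mod 1081)
8^32 ≡ 568^2 = 322624 ≡ 486 (mod 1081)
8^64 ≡ 486^2 = 236196 ≡ 538 (mod 1081)
8^128 ≡ 538^2 = 289444 ≡ 817 (mod 1081)
8^256 ≡ 817^2 = 667489 ≡ 512 (mod 1081)
8^512 ≡ 512^2 = 262144 ≡ 542 (mod 1081)
8^1024 ≡ 542^2 = 293764 ≡ 813 (mod 1081)
1080 = 1024 + 32 + 16 + 8 in binary powers of 2.
So 8^1080 ≡ 813 · 486 · 568 · 96 ≡ 570 (mod 1081).
Since 570 ≠ 1, base 8 is a Fermat witness: 1081 is composite.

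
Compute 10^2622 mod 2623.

735

10^1 ≡ 10 (mod 2623)
10^2 ≡ 10^2 = 100 ≡ 100 (mod 2623)
10^4 ≡ 100^2 = 10000 ≡ 2131 (mod 2623)
10^8 ≡ 2131^2 = 4541161 ≡ 748 (mod 2623)
10^16 ≡ 748^2 = 559504 ≡ 805 (mod 2623)
10^32 ≡ 805^2 = 648025 ≡ 144 (mod 2623)
10^64 ≡ 144^2 = 20736 ≡ 2375 (mod 2623)
10^128 ≡ 2375^2 = 5640625 ≡ 1175 (mod 2623)
10^256 ≡ 1175^2 = 1380625 ≡ 927 (mod 2623)
10^512 ≡ 927^2 = 859329 ≡ 1608 (mod 2623)
10^1024 ≡ 1608^2 = 2585664 ≡ 2009 (mod 2623)
10^2048 ≡ 2009^2 = 4036081 ≡ 1907 (mod 2623)
2622 = 2048 + 512 + 32 + 16 + 8 + 4 + 2 in binary powers of 2.
So 10^2622 ≡ 1907 · 1608 · 144 · 805 · 748 · 2131 · 100 ≡ 735 (mod 2623).
Since 735 ≠ 1, base 10 is a Fermat witness: 2623 is composite.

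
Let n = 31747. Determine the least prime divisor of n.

53

31747 is odd.
Digit sum 22, not divisible by 3.
Ends in 7: not divisible by 5.
7: 31747 = 7·4535 + 2
11: 31747 = 11·2886 + 1
13: 31747 = 13·2442 + 1
17: 31747 = 17·1867 + 8
19: 31747 = 19·1670 + 17
23: 31747 = 23·1380 + 7
29: 31747 = 29·1094 + 21
31: 31747 = 31·1024 + 3
37: 31747 = 37·858 + 1
41: 31747 = 41·774 + 13
43: 31747 = 43·738 + 13
47: 31747 = 47·675 + 22
53: 31747 = 53·599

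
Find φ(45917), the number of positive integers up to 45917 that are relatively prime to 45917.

Factor: 45917 = 17 · 37 · 73.
φ(45917) = (17−1) · (37−1) · (73−1) = 16 · 36 · 72 = 41472.

41472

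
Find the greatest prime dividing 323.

323 = 17 · 19
19 is prime.
So 323 = 17 · 19; the largest prime factor is 19.

19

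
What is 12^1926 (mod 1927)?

12^1 ≡ 12 (mod 1927)
12^2 ≡ 12^2 = 144 ≡ 144 (mod 1927)
12^4 ≡ 144^2 = 20736 ≡ 1466 (mod 1927)
12^8 ≡ 1466^2 = 2149156 ≡ 551 (mod 1927)
12^16 ≡ 551^2 = 303601 ≡ 1062 (mod 1927)
12^32 ≡ 1062^2 = 1127844 ≡ 549 (mod 1927)
12^64 ≡ 549^2 = 301401 ≡ 789 (mod 1927)
12^128 ≡ 789^2 = 622521 ≡ 100 (mod 1927)
12^256 ≡ 100^2 = 10000 ≡ 365 (mod 1927)
12^512 ≡ 365^2 = 133225 ≡ 262 (mod 1927)
12^1024 ≡ 262^2 = 68644 ≡ 1199 (mod 1927)
1926 = 1024 + 512 + 256 + 128 + 4 + 2 in binary powers of 2.
So 12^1926 ≡ 1199 · 262 · 365 · 100 · 1466 · 144 ≡ 1840 (mod 1927).
Since 1840 ≠ 1, base 12 is a Fermat witness: 1927 is composite.

1840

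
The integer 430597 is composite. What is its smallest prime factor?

430597 is odd.
Digit sum 28, not divisible by 3.
Ends in 7: not divisible by 5.
7: 430597 = 7·61513 + 6
11: 430597 = 11·39145 + 2
13: 430597 = 13·33122 + 11
17: 430597 = 17·25329 + 4
19: 430597 = 19·22663

19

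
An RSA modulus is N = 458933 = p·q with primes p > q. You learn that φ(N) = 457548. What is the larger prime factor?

φ(n) = (p−1)(q−1) = n − (p+q) + 1, so p + q = 458933 − 457548 + 1 = 1386.
p and q are the roots of t² − 1386t + 458933 = 0.
Discriminant: 1386² − 4·458933 = 1920996 − 1835732 = 85264; √85264 = 292.
q = (1386 − 292)/2 = 547, p = (1386 + 292)/2 = 839.
Check: 547 · 839 = 458933.

839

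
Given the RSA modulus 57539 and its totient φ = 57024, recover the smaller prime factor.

163

φ(n) = (p−1)(q−1) = n − (p+q) + 1, so p + q = 57539 − 57024 + 1 = 516.
p and q are the roots of t² − 516t + 57539 = 0.
Discriminant: 516² − 4·57539 = 266256 − 230156 = 36100; √36100 = 190.
q = (516 − 190)/2 = 163, p = (516 + 190)/2 = 353.
Check: 163 · 353 = 57539.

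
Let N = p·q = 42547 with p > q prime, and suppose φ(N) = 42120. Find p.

271

φ(n) = (p−1)(q−1) = n − (p+q) + 1, so p + q = 42547 − 42120 + 1 = 428.
p and q are the roots of t² − 428t + 42547 = 0.
Discriminant: 428² − 4·42547 = 183184 − 170188 = 12996; √12996 = 114.
q = (428 − 114)/2 = 157, p = (428 + 114)/2 = 271.
Check: 157 · 271 = 42547.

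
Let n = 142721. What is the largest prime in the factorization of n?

59

142721 = 41 · 3481
3481 = 59 · 59
59 = 59 · 1
So 142721 = 41 · 59^2; the largest prime factor is 59.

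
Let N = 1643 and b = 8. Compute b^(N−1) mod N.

250

8^1 ≡ 8 (mod 1643)
8^2 ≡ 8^2 = 64 ≡ 64 (mod 1643)
8^4 ≡ 64^2 = 4096 ≡ 810 (mod 1643)
8^8 ≡ 810^2 = 656100 ≡ 543 (mod 1643)
8^16 ≡ 543^2 = 294849 ≡ 752 (mod 1643)
8^32 ≡ 752^2 = 565504 ≡ 312 (mod 1643)
8^64 ≡ 312^2 = 97344 ≡ 407 (mod 1643)
8^128 ≡ 407^2 = 165649 ≡ 1349 (mod 1643)
8^256 ≡ 1349^2 = 1819801 ≡ 1000 (mod 1643)
8^512 ≡ 1000^2 = 1000000 ≡ 1056 (mod 1643)
8^1024 ≡ 1056^2 = 1115136 ≡ 1182 (mod 1643)
1642 = 1024 + 512 + 64 + 32 + 8 + 2 in binary powers of 2.
So 8^1642 ≡ 1182 · 1056 · 407 · 312 · 543 · 64 ≡ 250 (mod 1643).
Since 250 ≠ 1, base 8 is a Fermat witness: 1643 is composite.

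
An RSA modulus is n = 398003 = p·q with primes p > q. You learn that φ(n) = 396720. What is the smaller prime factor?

523

φ(n) = (p−1)(q−1) = n − (p+q) + 1, so p + q = 398003 − 396720 + 1 = 1284.
p and q are the roots of t² − 1284t + 398003 = 0.
Discriminant: 1284² − 4·398003 = 1648656 − 1592012 = 56644; √56644 = 238.
q = (1284 − 238)/2 = 523, p = (1284 + 238)/2 = 761.
Check: 523 · 761 = 398003.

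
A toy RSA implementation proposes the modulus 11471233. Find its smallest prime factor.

61

11471233 is odd.
Digit sum 22, not divisible by 3.
Ends in 3: not divisible by 5.
7: 11471233 = 7·1638747 + 4
11: 11471233 = 11·1042839 + 4
13: 11471233 = 13·882402 + 7
17: 11471233 = 17·674778 + 7
19: 11471233 = 19·603749 + 2
23: 11471233 = 23·498749 + 6
29: 11471233 = 29·395559 + 22
31: 11471233 = 31·370039 + 24
37: 11471233 = 37·310033 + 12
41: 11471233 = 41·279786 + 7
43: 11471233 = 43·266772 + 37
47: 11471233 = 47·244068 + 37
53: 11471233 = 53·216438 + 19
59: 11471233 = 59·194427 + 40
61: 11471233 = 61·188053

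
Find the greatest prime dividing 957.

957 = 3 · 319
319 = 11 · 29
29 is prime.
So 957 = 3 · 11 · 29; the largest prime factor is 29.

29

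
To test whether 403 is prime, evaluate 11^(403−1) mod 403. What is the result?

11^1 ≡ 11 (mod 403)
11^2 ≡ 11^2 = 121 ≡ 121 (mod 403)
11^4 ≡ 121^2 = 14641 ≡ 133 (mod 403)
11^8 ≡ 133^2 = 17689 ≡ 360 (mod 403)
11^16 ≡ 360^2 = 129600 ≡ 237 (mod 403)
11^32 ≡ 237^2 = 56169 ≡ 152 (mod 403)
11^64 ≡ 152^2 = 23104 ≡ 133 (mod 403)
11^128 ≡ 133^2 = 17689 ≡ 360 (mod 403)
11^256 ≡ 360^2 = 129600 ≡ 237 (mod 403)
402 = 256 + 128 + 16 + 2 in binary powers of 2.
So 11^402 ≡ 237 · 360 · 237 · 121 ≡ 233 (mod 403).
Since 233 ≠ 1, base 11 is a Fermat witness: 403 is composite.

233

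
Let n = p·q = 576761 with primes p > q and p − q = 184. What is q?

673

Since p = q + 184, we have 576761 = q(q + 184), so q² + 184q − 576761 = 0.
Discriminant: 184² + 4·576761 = 33856 + 2307044 = 2340900; √2340900 = 1530.
q = (−184 + 1530)/2 = 673, and p = q + 184 = 857.
Check: 673 · 857 = 576761.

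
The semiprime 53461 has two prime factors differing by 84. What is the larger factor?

277

Since p = q + 84, we have 53461 = q(q + 84), so q² + 84q − 53461 = 0.
Discriminant: 84² + 4·53461 = 7056 + 213844 = 220900; √220900 = 470.
q = (−84 + 470)/2 = 193, and p = q + 84 = 277.
Check: 193 · 277 = 53461.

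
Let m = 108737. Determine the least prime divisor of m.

19

108737 is odd.
Digit sum 26, not divisible by 3.
Ends in 7: not divisible by 5.
7: 108737 = 7·15533 + 6
11: 108737 = 11·9885 + 2
13: 108737 = 13·8364 + 5
17: 108737 = 17·6396 + 5
19: 108737 = 19·5723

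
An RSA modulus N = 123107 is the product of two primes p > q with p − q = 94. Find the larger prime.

Since p = q + 94, we have 123107 = q(q + 94), so q² + 94q − 123107 = 0.
Discriminant: 94² + 4·123107 = 8836 + 492428 = 501264; √501264 = 708.
q = (−94 + 708)/2 = 307, and p = q + 94 = 401.
Check: 307 · 401 = 123107.

401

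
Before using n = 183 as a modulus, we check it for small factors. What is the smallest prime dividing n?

183 is odd.
Digit sum 12, divisible by 3.

3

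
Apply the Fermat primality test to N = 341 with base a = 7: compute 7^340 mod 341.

56

7^1 ≡ 7 (mod 341)
7^2 ≡ 7^2 = 49 ≡ 49 (mod 341)
7^4 ≡ 49^2 = 2401 ≡ 14 (mod 341)
7^8 ≡ 14^2 = 196 ≡ 196 (mod 341)
7^16 ≡ 196^2 = 38416 ≡ 224 (mod 341)
7^32 ≡ 224^2 = 50176 ≡ 49 (mod 341)
7^64 ≡ 49^2 = 2401 ≡ 14 (mod 341)
7^128 ≡ 14^2 = 196 ≡ 196 (mod 341)
7^256 ≡ 196^2 = 38416 ≡ 224 (mod 341)
340 = 256 + 64 + 16 + 4 in binary powers of 2.
So 7^340 ≡ 224 · 14 · 224 · 14 ≡ 56 (mod 341).
Since 56 ≠ 1, base 7 is a Fermat witness: 341 is composite.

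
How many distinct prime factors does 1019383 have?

1019383 = 23^2 · 1927
1927 = 41 · 47
1019383 = 23^2 · 41 · 47, which has 3 distinct prime factors.

3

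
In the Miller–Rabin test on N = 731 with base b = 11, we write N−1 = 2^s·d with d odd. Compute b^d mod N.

398

731 − 1 = 730 = 2^1 · 365, so d = 365.
11^1 ≡ 11 (mod 731)
11^2 ≡ 11^2 = 121 ≡ 121 (mod 731)
11^4 ≡ 121^2 = 14641 ≡ 21 (mod 731)
11^8 ≡ 21^2 = 441 ≡ 441 (mod 731)
11^16 ≡ 441^2 = 194481 ≡ 35 (mod 731)
11^32 ≡ 35^2 = 1225 ≡ 494 (mod 731)
11^64 ≡ 494^2 = 244036 ≡ 613 (mod 731)
11^128 ≡ 613^2 = 375769 ≡ 35 (mod 731)
11^256 ≡ 35^2 = 1225 ≡ 494 (mod 731)
365 = 256 + 64 + 32 + 8 + 4 + 1 in binary powers of 2.
So 11^365 ≡ 494 · 613 · 494 · 441 · 21 · 11 ≡ 398 (mod 731).
Squaring chain: 398; never reaches −1, so base 11 is a Miller–Rabin witness that 731 is composite.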